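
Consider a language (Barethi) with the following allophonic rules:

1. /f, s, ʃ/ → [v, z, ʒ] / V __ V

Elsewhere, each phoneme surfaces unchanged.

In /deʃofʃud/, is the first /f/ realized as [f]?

Yes

/f/ (between /o/ and /ʃ/) fails the environment for rule 1, so it stays [f].
The actual realization is [f], which matches [f].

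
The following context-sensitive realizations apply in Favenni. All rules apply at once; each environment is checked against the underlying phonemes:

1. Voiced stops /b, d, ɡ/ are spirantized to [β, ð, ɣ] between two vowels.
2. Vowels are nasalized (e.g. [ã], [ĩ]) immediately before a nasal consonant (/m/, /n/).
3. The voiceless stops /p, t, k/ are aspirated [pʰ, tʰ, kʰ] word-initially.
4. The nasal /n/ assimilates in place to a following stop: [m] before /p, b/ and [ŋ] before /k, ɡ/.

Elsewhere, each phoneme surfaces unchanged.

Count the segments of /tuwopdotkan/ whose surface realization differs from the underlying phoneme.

2

Segments that undergo a rule: /t/ → [tʰ] (rule 3); /a/ → [ã] (rule 2).
All other segments surface unchanged.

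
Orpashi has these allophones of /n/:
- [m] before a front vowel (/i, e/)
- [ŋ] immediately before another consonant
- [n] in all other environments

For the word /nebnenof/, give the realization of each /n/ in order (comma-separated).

[m], [m], [n]

Occurrence 1 (position 1): before a front vowel (/i, e/) → [m].
Occurrence 2 (position 4): before a front vowel (/i, e/) → [m].
Occurrence 3 (position 6): no conditioning environment matches → elsewhere allophone [n].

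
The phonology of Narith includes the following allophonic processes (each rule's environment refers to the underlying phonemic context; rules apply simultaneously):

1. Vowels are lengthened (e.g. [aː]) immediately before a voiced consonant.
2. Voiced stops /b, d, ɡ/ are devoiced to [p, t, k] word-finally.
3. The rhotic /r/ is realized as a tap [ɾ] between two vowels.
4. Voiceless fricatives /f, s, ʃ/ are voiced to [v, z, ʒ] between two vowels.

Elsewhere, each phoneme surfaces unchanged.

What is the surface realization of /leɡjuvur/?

[leːɡjuːvuːr]

/l/ (word-initial): no rule targets it → [l].
/e/ (between /l/ and /ɡ/): before a voiced consonant, so rule 1 applies → [eː].
/ɡ/ (between /e/ and /j/) fails the environment for rule 2, so it stays [ɡ].
/j/ (between /ɡ/ and /u/) is unaffected → [j].
/u/ (between /j/ and /v/) occurs before a voiced consonant → [uː] by rule 1.
/v/ (between /u/ and /u/): no rule targets it → [v].
/u/ (between /v/ and /r/) occurs before a voiced consonant → [uː] by rule 1.
/r/ (word-final) fails the environment for rule 3, so it stays [r].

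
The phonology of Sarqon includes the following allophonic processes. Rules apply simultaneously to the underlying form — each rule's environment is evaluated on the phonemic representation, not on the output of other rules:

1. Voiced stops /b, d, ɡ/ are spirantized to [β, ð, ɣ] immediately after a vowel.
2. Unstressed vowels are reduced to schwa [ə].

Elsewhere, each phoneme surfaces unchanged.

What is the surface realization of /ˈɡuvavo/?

/ɡ/ (word-initial) is in the target of rule 1 but the environment (immediately after a vowel) is not met → [ɡ].
/u/ (between /ɡ/ and /v/) is in the target of rule 2 but the environment (in an unstressed syllable) is not met → [u].
/v/ (between /u/ and /a/) is unaffected → [v].
/a/ meets the environment for rule 2 (in an unstressed syllable) → [ə].
/v/ (between /a/ and /o/): no rule targets it → [v].
/o/ (word-final) occurs in an unstressed syllable → [ə] by rule 2.

[ˈɡuvəvə]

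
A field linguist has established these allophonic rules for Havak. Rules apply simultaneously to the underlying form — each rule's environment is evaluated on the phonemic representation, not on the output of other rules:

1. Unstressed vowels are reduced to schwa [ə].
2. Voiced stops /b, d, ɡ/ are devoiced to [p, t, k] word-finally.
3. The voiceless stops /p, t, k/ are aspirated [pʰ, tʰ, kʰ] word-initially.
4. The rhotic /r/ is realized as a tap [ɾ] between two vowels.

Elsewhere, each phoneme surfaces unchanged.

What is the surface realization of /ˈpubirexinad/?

[ˈpʰubəɾəxənət]

/p/ (word-initial): word-initially, so rule 3 applies → [pʰ].
/u/ (between /p/ and /b/) is in the target of rule 1 but the environment (in an unstressed syllable) is not met → [u].
/b/ (between /u/ and /i/) is in the target of rule 2 but the environment (word-finally) is not met → [b].
Rule 1 applies to /i/ (between /b/ and /r/: in an unstressed syllable) → [ə].
/r/ — between /i/ and /e/, between two vowels — surfaces as [ɾ] (rule 4).
/e/ — between /r/ and /x/, in an unstressed syllable — surfaces as [ə] (rule 1).
/x/ (between /e/ and /i/) is unaffected → [x].
/i/ meets the environment for rule 1 (in an unstressed syllable) → [ə].
/n/ (between /i/ and /a/) is unaffected → [n].
/a/ (between /n/ and /d/) occurs in an unstressed syllable → [ə] by rule 1.
/d/ meets the environment for rule 2 (word-finally) → [t].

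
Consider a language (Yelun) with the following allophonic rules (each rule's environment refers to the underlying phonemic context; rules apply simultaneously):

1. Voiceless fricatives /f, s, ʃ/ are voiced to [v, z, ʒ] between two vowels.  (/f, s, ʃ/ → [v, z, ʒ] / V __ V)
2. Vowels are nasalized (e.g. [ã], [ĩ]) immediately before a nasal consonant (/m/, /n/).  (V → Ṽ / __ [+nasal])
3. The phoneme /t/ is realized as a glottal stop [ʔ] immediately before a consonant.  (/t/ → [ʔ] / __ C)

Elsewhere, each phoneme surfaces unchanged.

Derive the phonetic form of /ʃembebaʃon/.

[ʃẽmbebaʒõn]

/ʃ/ (word-initial) is in the target of rule 1 but the environment (between two vowels) is not met → [ʃ].
/e/ (between /ʃ/ and /m/) occurs before a nasal consonant → [ẽ] by rule 2.
/m/ (between /e/ and /b/) is unaffected → [m].
/b/ (between /m/ and /e/) is unaffected → [b].
/e/ — between /b/ and /b/; rule 2 does not apply here → [e].
/b/ (between /e/ and /a/) is unaffected → [b].
/a/ (between /b/ and /ʃ/): rule 2 targets it, but not before a nasal consonant → unchanged [a].
/ʃ/ — between /a/ and /o/, between two vowels — surfaces as [ʒ] (rule 1).
/o/ (between /ʃ/ and /n/): before a nasal consonant, so rule 2 applies → [õ].
/n/ (word-final): no rule targets it → [n].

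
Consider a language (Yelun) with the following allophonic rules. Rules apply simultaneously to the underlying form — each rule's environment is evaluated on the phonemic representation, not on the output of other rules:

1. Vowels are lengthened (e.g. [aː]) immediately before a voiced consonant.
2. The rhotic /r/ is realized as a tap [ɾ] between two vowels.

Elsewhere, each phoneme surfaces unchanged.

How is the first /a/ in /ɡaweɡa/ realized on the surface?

/a/ (between /ɡ/ and /w/) occurs before a voiced consonant → [aː] by rule 1.

[aː]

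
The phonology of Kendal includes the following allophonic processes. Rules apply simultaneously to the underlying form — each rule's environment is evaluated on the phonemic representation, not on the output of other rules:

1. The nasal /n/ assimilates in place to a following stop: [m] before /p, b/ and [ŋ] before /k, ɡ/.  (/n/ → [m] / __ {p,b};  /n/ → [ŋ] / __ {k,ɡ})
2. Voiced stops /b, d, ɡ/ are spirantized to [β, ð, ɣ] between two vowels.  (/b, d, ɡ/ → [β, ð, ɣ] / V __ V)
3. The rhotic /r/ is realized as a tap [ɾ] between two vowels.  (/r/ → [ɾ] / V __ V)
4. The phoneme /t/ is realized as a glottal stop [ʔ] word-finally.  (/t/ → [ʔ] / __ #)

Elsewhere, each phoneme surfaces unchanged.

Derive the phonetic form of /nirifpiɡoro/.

/n/ (word-initial) is in the target of rule 1 but the environment (before a labial or velar stop) is not met → [n].
/i/ — not in any rule's target class → [i].
Rule 3 applies to /r/ (between /i/ and /i/: between two vowels) → [ɾ].
/i/ — not in any rule's target class → [i].
/f/ — not in any rule's target class → [f].
/p/ stays [p].
/i/ (between /p/ and /ɡ/) is unaffected → [i].
/ɡ/ — between /i/ and /o/, between two vowels — surfaces as [ɣ] (rule 2).
/o/ (between /ɡ/ and /r/): no rule targets it → [o].
/r/ — between /o/ and /o/, between two vowels — surfaces as [ɾ] (rule 3).
/o/ (word-final): no rule targets it → [o].

[niɾifpiɣoɾo]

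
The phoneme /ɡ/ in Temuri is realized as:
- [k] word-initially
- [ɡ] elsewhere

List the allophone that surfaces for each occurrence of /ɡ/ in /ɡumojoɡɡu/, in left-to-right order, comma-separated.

Occurrence 1 (position 1): word-initially → [k].
Occurrence 2 (position 7): no conditioning environment matches → elsewhere allophone [ɡ].
Occurrence 3 (position 8): no conditioning environment matches → elsewhere allophone [ɡ].

[k], [ɡ], [ɡ]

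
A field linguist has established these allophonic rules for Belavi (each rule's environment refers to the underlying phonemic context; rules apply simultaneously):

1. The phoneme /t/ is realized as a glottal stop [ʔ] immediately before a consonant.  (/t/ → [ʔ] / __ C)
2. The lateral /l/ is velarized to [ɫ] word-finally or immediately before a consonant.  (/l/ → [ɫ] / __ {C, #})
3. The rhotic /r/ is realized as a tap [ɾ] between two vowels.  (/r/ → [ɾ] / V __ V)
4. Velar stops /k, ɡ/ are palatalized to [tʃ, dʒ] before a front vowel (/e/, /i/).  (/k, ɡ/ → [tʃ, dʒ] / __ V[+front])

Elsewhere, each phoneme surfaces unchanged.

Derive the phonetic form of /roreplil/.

[roɾepliɫ]

/r/ — word-initial; rule 3 does not apply here → [r].
Rule 3 applies to /r/ (between /o/ and /e/: between two vowels) → [ɾ].
/l/ (between /p/ and /i/) fails the environment for rule 2, so it stays [l].
Rule 2 applies to /l/ (word-final: word-finally or immediately before a consonant) → [ɫ].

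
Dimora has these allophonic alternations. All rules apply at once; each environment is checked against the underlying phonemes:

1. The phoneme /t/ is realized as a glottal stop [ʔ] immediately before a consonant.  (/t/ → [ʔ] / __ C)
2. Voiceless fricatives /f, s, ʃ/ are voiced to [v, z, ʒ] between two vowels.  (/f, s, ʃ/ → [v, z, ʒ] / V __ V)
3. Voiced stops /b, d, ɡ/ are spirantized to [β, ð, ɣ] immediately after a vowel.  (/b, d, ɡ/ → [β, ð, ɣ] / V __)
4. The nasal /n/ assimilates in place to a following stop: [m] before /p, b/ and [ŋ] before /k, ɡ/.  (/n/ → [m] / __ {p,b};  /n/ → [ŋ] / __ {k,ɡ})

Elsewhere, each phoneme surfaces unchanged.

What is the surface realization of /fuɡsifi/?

/f/ (word-initial) is in the target of rule 2 but the environment (between two vowels) is not met → [f].
/u/ — not in any rule's target class → [u].
Rule 3 applies to /ɡ/ (between /u/ and /s/: immediately after a vowel) → [ɣ].
/s/ — between /ɡ/ and /i/; rule 2 does not apply here → [s].
/i/ (between /s/ and /f/): no rule targets it → [i].
Rule 2 applies to /f/ (between /i/ and /i/: between two vowels) → [v].
/i/ stays [i].

[fuɣsivi]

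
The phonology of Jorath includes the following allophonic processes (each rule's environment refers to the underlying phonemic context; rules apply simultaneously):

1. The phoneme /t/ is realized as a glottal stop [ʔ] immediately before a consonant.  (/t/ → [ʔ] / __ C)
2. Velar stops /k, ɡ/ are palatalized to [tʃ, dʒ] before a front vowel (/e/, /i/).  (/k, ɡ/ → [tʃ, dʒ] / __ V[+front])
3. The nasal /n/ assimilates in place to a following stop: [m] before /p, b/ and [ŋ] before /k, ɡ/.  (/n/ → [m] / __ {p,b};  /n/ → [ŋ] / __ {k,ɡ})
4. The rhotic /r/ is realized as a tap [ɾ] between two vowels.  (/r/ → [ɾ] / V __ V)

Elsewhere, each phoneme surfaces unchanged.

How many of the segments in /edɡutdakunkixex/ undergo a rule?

Segments that undergo a rule: /t/ → [ʔ] (rule 1); /n/ → [ŋ] (rule 3); /k/ → [tʃ] (rule 2).
All other segments surface unchanged.

3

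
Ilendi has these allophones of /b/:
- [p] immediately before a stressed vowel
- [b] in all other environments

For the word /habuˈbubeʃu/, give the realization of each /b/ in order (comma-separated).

[b], [p], [b]

Occurrence 1 (position 3): no conditioning environment matches → elsewhere allophone [b].
Occurrence 2 (position 5): immediately before a stressed vowel → [p].
Occurrence 3 (position 7): no conditioning environment matches → elsewhere allophone [b].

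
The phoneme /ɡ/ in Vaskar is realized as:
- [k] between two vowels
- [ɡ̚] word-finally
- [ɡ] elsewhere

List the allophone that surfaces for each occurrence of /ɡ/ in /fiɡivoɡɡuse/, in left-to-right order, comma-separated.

[k], [ɡ], [ɡ]

Occurrence 1 (position 3): between two vowels → [k].
Occurrence 2 (position 7): no conditioning environment matches → elsewhere allophone [ɡ].
Occurrence 3 (position 8): no conditioning environment matches → elsewhere allophone [ɡ].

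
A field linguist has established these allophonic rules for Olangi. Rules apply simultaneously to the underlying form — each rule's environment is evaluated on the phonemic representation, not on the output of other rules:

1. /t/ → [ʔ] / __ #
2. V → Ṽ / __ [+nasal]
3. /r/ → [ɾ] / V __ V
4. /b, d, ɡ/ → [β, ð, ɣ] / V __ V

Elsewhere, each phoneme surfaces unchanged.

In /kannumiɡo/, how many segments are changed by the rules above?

Segments that undergo a rule: /a/ → [ã] (rule 2); /u/ → [ũ] (rule 2); /ɡ/ → [ɣ] (rule 4).
All other segments surface unchanged.

3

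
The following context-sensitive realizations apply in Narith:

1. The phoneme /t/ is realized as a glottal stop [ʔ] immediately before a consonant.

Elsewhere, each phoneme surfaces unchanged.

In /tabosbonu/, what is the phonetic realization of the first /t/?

/t/ — word-initial; rule 1 does not apply here → [t].

[t]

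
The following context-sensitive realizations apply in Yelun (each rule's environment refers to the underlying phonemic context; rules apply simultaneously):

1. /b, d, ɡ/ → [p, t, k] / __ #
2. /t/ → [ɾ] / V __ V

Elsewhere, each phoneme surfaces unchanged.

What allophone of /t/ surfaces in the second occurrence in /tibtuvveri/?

/t/ (between /b/ and /u/): rule 2 targets it, but not between two vowels → unchanged [t].

[t]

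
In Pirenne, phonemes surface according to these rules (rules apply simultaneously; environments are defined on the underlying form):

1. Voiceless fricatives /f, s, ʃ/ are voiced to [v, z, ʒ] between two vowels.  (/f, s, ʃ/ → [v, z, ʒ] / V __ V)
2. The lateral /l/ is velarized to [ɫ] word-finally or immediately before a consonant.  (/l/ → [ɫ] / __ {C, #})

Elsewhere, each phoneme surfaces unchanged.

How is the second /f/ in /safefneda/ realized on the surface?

/f/ (between /e/ and /n/): rule 1 targets it, but not between two vowels → unchanged [f].

[f]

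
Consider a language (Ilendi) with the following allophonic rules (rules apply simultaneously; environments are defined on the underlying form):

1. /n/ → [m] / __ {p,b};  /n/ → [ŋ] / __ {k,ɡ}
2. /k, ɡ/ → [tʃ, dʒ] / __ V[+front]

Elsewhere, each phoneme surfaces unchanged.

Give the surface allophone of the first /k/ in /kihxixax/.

/k/ (word-initial) occurs before a front vowel → [tʃ] by rule 2.

[tʃ]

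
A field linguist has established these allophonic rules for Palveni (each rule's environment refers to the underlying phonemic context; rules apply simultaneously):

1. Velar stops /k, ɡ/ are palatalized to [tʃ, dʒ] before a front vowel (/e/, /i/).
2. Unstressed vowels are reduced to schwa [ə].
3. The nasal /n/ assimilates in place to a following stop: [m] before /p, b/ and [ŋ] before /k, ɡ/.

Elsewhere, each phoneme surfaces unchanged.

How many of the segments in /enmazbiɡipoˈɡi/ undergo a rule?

Segments that undergo a rule: /e/ → [ə] (rule 2); /a/ → [ə] (rule 2); /i/ → [ə] (rule 2); /ɡ/ → [dʒ] (rule 1); /i/ → [ə] (rule 2); /o/ → [ə] (rule 2); /ɡ/ → [dʒ] (rule 1).
All other segments surface unchanged.

7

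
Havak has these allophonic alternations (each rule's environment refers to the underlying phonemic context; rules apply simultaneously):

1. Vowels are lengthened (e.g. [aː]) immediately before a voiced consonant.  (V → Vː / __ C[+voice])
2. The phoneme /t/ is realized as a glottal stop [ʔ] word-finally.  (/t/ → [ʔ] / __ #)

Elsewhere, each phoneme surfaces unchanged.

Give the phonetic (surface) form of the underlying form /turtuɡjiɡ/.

/t/ (word-initial) fails the environment for rule 2, so it stays [t].
/u/ — between /t/ and /r/, before a voiced consonant — surfaces as [uː] (rule 1).
/r/ (between /u/ and /t/) is unaffected → [r].
/t/ (between /r/ and /u/): rule 2 targets it, but not word-finally → unchanged [t].
Rule 1 applies to /u/ (between /t/ and /ɡ/: before a voiced consonant) → [uː].
/ɡ/ — not in any rule's target class → [ɡ].
/j/ — not in any rule's target class → [j].
/i/ (between /j/ and /ɡ/) occurs before a voiced consonant → [iː] by rule 1.
/ɡ/ — not in any rule's target class → [ɡ].

[tuːrtuːɡjiːɡ]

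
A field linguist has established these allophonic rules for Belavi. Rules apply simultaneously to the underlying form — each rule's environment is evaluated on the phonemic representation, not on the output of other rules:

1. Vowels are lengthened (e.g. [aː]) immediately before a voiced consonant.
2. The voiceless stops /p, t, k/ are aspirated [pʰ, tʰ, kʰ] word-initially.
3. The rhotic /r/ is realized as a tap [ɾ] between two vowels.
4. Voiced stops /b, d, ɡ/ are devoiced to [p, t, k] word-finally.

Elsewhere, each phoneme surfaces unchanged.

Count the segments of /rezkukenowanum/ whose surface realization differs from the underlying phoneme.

Segments that undergo a rule: /e/ → [eː] (rule 1); /e/ → [eː] (rule 1); /o/ → [oː] (rule 1); /a/ → [aː] (rule 1); /u/ → [uː] (rule 1).
All other segments surface unchanged.

5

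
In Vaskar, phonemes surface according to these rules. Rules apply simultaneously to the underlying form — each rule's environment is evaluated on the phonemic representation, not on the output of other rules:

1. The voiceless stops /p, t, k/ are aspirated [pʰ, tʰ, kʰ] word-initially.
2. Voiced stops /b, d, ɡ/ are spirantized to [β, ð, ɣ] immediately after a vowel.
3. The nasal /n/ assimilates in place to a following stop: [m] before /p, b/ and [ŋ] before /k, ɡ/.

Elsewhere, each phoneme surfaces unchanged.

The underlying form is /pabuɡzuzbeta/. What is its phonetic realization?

[pʰaβuɣzuzbeta]

/p/ (word-initial): word-initially, so rule 1 applies → [pʰ].
/a/ — not in any rule's target class → [a].
Rule 2 applies to /b/ (between /a/ and /u/: immediately after a vowel) → [β].
/u/ stays [u].
/ɡ/ meets the environment for rule 2 (immediately after a vowel) → [ɣ].
/z/ (between /ɡ/ and /u/) is unaffected → [z].
/u/ (between /z/ and /z/): no rule targets it → [u].
/z/ (between /u/ and /b/) is unaffected → [z].
/b/ — between /z/ and /e/; rule 2 does not apply here → [b].
/e/ — not in any rule's target class → [e].
/t/ (between /e/ and /a/) is in the target of rule 1 but the environment (word-initially) is not met → [t].
/a/ (word-final): no rule targets it → [a].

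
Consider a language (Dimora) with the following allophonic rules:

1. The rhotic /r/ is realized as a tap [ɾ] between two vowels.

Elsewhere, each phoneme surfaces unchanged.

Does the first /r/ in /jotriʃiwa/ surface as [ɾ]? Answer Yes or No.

No

/r/ (between /t/ and /i/) is in the target of rule 1 but the environment (between two vowels) is not met → [r].
The actual realization is [r], not [ɾ].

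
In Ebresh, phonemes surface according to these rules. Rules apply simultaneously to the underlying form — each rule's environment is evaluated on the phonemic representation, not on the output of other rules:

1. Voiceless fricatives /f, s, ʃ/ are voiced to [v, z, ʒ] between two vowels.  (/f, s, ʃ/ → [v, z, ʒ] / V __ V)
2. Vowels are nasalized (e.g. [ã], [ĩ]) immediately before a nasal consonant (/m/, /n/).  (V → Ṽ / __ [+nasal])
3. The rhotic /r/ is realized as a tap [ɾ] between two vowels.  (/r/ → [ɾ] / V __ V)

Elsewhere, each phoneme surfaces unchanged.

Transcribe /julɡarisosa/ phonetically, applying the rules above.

/j/ — not in any rule's target class → [j].
/u/ (between /j/ and /l/) is in the target of rule 2 but the environment (before a nasal consonant) is not met → [u].
/l/ (between /u/ and /ɡ/) is unaffected → [l].
/ɡ/ (between /l/ and /a/): no rule targets it → [ɡ].
/a/ — between /ɡ/ and /r/; rule 2 does not apply here → [a].
/r/ meets the environment for rule 3 (between two vowels) → [ɾ].
/i/ — between /r/ and /s/; rule 2 does not apply here → [i].
/s/ (between /i/ and /o/) occurs between two vowels → [z] by rule 1.
/o/ (between /s/ and /s/): rule 2 targets it, but not before a nasal consonant → unchanged [o].
/s/ meets the environment for rule 1 (between two vowels) → [z].
/a/ (word-final): rule 2 targets it, but not before a nasal consonant → unchanged [a].

[julɡaɾizoza]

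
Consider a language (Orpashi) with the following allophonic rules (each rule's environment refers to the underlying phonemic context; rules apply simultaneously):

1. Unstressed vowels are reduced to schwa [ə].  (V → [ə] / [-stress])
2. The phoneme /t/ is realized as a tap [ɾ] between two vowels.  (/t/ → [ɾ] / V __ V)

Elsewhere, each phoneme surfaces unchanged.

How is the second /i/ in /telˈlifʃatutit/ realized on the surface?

[ə]

/i/ (between /t/ and /t/): in an unstressed syllable, so rule 1 applies → [ə].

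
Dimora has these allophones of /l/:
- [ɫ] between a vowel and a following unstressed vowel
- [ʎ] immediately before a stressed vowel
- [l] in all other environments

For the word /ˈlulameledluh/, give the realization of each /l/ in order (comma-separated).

[ʎ], [ɫ], [ɫ], [l]

Occurrence 1 (position 1): immediately before a stressed vowel → [ʎ].
Occurrence 2 (position 3): between a vowel and a following unstressed vowel → [ɫ].
Occurrence 3 (position 7): between a vowel and a following unstressed vowel → [ɫ].
Occurrence 4 (position 10): no conditioning environment matches → elsewhere allophone [l].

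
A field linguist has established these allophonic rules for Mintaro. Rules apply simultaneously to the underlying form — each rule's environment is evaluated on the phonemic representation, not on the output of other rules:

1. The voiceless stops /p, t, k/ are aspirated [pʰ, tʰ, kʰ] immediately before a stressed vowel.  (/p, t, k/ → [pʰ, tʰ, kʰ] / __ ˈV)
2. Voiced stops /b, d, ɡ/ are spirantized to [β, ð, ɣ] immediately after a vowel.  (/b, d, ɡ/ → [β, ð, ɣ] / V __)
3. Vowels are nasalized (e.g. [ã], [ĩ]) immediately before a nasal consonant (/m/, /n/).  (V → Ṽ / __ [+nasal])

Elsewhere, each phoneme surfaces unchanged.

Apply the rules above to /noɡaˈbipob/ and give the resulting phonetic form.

/n/ — not in any rule's target class → [n].
/o/ (between /n/ and /ɡ/): rule 3 targets it, but not before a nasal consonant → unchanged [o].
/ɡ/ (between /o/ and /a/) occurs immediately after a vowel → [ɣ] by rule 2.
/a/ (between /ɡ/ and /b/): rule 3 targets it, but not before a nasal consonant → unchanged [a].
/b/ (between /a/ and /i/) occurs immediately after a vowel → [β] by rule 2.
/i/ — between /b/ and /p/; rule 3 does not apply here → [i].
/p/ (between /i/ and /o/) fails the environment for rule 1, so it stays [p].
/o/ (between /p/ and /b/) is in the target of rule 3 but the environment (before a nasal consonant) is not met → [o].
/b/ (word-final) occurs immediately after a vowel → [β] by rule 2.

[noɣaˈβipoβ]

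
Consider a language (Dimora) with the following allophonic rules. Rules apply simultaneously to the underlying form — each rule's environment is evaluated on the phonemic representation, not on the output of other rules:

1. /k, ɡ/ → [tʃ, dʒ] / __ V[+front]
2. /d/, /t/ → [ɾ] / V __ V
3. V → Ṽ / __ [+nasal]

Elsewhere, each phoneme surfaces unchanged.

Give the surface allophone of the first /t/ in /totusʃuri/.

[t]

/t/ (word-initial) fails the environment for rule 2, so it stays [t].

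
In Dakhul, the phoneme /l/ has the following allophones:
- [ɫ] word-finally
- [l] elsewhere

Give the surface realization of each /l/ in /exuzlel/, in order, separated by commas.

[l], [ɫ]

Occurrence 1 (position 5): no conditioning environment matches → elsewhere allophone [l].
Occurrence 2 (position 7): word-finally → [ɫ].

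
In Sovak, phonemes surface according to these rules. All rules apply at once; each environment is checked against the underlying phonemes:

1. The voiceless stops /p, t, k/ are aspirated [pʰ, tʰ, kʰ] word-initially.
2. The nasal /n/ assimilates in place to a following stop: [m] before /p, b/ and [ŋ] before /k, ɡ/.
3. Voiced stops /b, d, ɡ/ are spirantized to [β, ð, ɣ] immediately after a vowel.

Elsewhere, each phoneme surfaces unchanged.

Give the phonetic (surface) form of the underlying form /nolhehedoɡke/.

[nolheheðoɣke]

/n/ (word-initial) fails the environment for rule 2, so it stays [n].
/d/ (between /e/ and /o/): immediately after a vowel, so rule 3 applies → [ð].
/ɡ/ — between /o/ and /k/, immediately after a vowel — surfaces as [ɣ] (rule 3).
/k/ (between /ɡ/ and /e/) fails the environment for rule 1, so it stays [k].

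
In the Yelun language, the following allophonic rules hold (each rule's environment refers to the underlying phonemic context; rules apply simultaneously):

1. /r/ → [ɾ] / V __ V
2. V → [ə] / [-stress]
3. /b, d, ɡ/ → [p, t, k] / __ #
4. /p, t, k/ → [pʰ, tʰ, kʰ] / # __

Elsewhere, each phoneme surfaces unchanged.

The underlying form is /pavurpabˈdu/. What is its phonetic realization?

[pʰəvərpəbˈdu]

/p/ meets the environment for rule 4 (word-initially) → [pʰ].
/a/ meets the environment for rule 2 (in an unstressed syllable) → [ə].
/v/ (between /a/ and /u/): no rule targets it → [v].
/u/ — between /v/ and /r/, in an unstressed syllable — surfaces as [ə] (rule 2).
/r/ (between /u/ and /p/) is in the target of rule 1 but the environment (between two vowels) is not met → [r].
/p/ (between /r/ and /a/) fails the environment for rule 4, so it stays [p].
/a/ (between /p/ and /b/) occurs in an unstressed syllable → [ə] by rule 2.
/b/ (between /a/ and /d/) is in the target of rule 3 but the environment (word-finally) is not met → [b].
/d/ (between /b/ and /u/) fails the environment for rule 3, so it stays [d].
/u/ (word-final): rule 2 targets it, but not in an unstressed syllable → unchanged [u].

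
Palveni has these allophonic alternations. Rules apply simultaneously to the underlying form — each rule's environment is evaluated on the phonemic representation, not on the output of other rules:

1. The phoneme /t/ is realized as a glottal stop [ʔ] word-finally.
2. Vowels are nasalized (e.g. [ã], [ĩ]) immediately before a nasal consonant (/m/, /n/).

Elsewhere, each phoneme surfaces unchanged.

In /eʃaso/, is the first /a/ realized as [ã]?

/a/ (between /ʃ/ and /s/) is in the target of rule 2 but the environment (before a nasal consonant) is not met → [a].
The actual realization is [a], not [ã].

No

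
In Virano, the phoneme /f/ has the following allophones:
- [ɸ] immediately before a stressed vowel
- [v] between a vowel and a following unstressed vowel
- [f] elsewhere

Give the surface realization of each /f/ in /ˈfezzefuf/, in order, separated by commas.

[ɸ], [v], [f]

Occurrence 1 (position 1): immediately before a stressed vowel → [ɸ].
Occurrence 2 (position 6): between a vowel and a following unstressed vowel → [v].
Occurrence 3 (position 8): no conditioning environment matches → elsewhere allophone [f].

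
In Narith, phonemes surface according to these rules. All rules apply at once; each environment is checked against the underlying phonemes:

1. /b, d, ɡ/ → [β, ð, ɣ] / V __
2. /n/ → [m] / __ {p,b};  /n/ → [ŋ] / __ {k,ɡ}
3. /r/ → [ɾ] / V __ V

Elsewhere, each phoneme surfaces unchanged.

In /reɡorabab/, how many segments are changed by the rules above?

4

Segments that undergo a rule: /ɡ/ → [ɣ] (rule 1); /r/ → [ɾ] (rule 3); /b/ → [β] (rule 1); /b/ → [β] (rule 1).
All other segments surface unchanged.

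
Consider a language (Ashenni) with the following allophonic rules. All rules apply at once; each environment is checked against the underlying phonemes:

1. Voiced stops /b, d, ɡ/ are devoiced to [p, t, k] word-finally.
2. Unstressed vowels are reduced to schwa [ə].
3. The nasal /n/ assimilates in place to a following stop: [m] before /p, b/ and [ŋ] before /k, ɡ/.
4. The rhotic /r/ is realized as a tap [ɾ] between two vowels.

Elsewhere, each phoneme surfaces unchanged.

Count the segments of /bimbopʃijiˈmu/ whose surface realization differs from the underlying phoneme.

Segments that undergo a rule: /i/ → [ə] (rule 2); /o/ → [ə] (rule 2); /i/ → [ə] (rule 2); /i/ → [ə] (rule 2).
All other segments surface unchanged.

4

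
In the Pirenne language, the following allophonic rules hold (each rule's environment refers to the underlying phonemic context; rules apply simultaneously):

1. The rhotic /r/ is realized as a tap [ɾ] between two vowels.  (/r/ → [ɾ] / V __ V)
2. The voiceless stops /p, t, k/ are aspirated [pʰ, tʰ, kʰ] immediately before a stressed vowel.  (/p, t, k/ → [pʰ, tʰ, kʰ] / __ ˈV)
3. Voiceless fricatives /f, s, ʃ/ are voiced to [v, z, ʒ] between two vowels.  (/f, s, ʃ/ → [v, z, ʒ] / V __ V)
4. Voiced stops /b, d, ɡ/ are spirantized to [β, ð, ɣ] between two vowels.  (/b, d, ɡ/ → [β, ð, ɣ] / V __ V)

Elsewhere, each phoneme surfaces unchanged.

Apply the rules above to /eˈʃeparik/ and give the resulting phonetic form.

/e/ — not in any rule's target class → [e].
/ʃ/ meets the environment for rule 3 (between two vowels) → [ʒ].
/e/ — not in any rule's target class → [e].
/p/ — between /e/ and /a/; rule 2 does not apply here → [p].
/a/ (between /p/ and /r/): no rule targets it → [a].
/r/ — between /a/ and /i/, between two vowels — surfaces as [ɾ] (rule 1).
/i/ stays [i].
/k/ (word-final): rule 2 targets it, but not immediately before a stressed vowel → unchanged [k].

[eˈʒepaɾik]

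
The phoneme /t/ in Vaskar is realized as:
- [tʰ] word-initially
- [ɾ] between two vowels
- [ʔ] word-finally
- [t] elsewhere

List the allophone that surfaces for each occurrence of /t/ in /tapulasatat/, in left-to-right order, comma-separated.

[tʰ], [ɾ], [ʔ]

Occurrence 1 (position 1): word-initially → [tʰ].
Occurrence 2 (position 9): between two vowels → [ɾ].
Occurrence 3 (position 11): word-finally → [ʔ].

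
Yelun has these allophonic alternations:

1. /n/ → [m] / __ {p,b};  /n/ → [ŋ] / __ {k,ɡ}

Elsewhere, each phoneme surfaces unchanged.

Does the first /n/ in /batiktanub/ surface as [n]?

Yes

/n/ (between /a/ and /u/): rule 1 targets it, but not before a labial or velar stop → unchanged [n].
The actual realization is [n], which matches [n].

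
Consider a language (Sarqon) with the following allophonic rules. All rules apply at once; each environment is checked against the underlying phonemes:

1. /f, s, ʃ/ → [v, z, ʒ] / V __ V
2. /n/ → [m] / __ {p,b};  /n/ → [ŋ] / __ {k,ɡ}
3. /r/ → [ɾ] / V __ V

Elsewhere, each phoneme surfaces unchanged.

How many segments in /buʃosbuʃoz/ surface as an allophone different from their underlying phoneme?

2

Segments that undergo a rule: /ʃ/ → [ʒ] (rule 1); /ʃ/ → [ʒ] (rule 1).
All other segments surface unchanged.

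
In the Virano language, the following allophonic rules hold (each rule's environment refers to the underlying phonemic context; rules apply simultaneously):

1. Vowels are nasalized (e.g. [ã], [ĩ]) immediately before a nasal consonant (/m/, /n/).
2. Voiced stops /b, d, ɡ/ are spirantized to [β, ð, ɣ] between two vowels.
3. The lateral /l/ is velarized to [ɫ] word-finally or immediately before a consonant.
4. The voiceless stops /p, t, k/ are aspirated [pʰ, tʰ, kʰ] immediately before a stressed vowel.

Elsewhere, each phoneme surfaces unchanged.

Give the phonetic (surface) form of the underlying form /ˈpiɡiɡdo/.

[ˈpʰiɣiɡdo]

/p/ (word-initial) occurs immediately before a stressed vowel → [pʰ] by rule 4.
/i/ (between /p/ and /ɡ/): rule 1 targets it, but not before a nasal consonant → unchanged [i].
Rule 2 applies to /ɡ/ (between /i/ and /i/: between two vowels) → [ɣ].
/i/ (between /ɡ/ and /ɡ/): rule 1 targets it, but not before a nasal consonant → unchanged [i].
/ɡ/ (between /i/ and /d/): rule 2 targets it, but not between two vowels → unchanged [ɡ].
/d/ (between /ɡ/ and /o/) is in the target of rule 2 but the environment (between two vowels) is not met → [d].
/o/ (word-final): rule 1 targets it, but not before a nasal consonant → unchanged [o].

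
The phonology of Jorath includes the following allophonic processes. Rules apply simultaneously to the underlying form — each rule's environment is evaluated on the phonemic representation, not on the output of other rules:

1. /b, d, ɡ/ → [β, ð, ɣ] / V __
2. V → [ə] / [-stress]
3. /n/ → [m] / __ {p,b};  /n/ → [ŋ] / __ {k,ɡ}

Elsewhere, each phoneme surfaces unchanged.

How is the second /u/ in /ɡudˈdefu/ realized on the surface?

[ə]

/u/ (word-final): in an unstressed syllable, so rule 2 applies → [ə].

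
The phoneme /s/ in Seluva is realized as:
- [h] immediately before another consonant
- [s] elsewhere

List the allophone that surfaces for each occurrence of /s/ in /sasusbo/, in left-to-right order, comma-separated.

[s], [s], [h]

Occurrence 1 (position 1): no conditioning environment matches → elsewhere allophone [s].
Occurrence 2 (position 3): no conditioning environment matches → elsewhere allophone [s].
Occurrence 3 (position 5): immediately before another consonant → [h].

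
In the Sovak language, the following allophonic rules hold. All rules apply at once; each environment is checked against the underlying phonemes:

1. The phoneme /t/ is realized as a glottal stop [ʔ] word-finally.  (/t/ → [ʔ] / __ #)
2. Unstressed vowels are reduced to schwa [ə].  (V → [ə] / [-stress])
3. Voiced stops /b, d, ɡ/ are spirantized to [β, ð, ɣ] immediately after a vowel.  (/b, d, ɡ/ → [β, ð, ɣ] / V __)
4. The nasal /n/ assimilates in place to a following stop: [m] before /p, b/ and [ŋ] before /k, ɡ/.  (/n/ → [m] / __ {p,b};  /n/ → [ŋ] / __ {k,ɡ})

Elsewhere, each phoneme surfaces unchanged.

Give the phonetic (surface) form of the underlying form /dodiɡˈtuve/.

[dəðəɣˈtuvə]

/d/ (word-initial): rule 3 targets it, but not immediately after a vowel → unchanged [d].
/o/ — between /d/ and /d/, in an unstressed syllable — surfaces as [ə] (rule 2).
/d/ (between /o/ and /i/) occurs immediately after a vowel → [ð] by rule 3.
/i/ (between /d/ and /ɡ/): in an unstressed syllable, so rule 2 applies → [ə].
Rule 3 applies to /ɡ/ (between /i/ and /t/: immediately after a vowel) → [ɣ].
/t/ — between /ɡ/ and /u/; rule 1 does not apply here → [t].
/u/ (between /t/ and /v/) is in the target of rule 2 but the environment (in an unstressed syllable) is not met → [u].
/v/ — not in any rule's target class → [v].
/e/ (word-final): in an unstressed syllable, so rule 2 applies → [ə].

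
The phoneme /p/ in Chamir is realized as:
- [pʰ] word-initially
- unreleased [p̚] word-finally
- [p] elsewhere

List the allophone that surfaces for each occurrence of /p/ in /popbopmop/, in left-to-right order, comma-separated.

Occurrence 1 (position 1): word-initially → [pʰ].
Occurrence 2 (position 3): no conditioning environment matches → elsewhere allophone [p].
Occurrence 3 (position 6): no conditioning environment matches → elsewhere allophone [p].
Occurrence 4 (position 9): word-finally → [p̚].

[pʰ], [p], [p], [p̚]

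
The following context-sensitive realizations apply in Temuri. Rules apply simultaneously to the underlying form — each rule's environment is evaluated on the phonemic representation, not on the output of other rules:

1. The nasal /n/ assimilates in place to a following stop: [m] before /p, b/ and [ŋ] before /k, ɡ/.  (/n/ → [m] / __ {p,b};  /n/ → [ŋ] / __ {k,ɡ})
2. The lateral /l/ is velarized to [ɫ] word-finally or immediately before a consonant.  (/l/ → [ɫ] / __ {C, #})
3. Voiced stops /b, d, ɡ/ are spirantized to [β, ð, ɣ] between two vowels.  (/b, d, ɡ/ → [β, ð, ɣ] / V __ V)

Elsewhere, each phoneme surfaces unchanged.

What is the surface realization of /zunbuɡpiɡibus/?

[zumbuɡpiɣiβus]

/n/ (between /u/ and /b/): before a labial or velar stop, so rule 1 applies → [m].
/b/ (between /n/ and /u/): rule 3 targets it, but not between two vowels → unchanged [b].
/ɡ/ — between /u/ and /p/; rule 3 does not apply here → [ɡ].
/ɡ/ (between /i/ and /i/) occurs between two vowels → [ɣ] by rule 3.
/b/ (between /i/ and /u/): between two vowels, so rule 3 applies → [β].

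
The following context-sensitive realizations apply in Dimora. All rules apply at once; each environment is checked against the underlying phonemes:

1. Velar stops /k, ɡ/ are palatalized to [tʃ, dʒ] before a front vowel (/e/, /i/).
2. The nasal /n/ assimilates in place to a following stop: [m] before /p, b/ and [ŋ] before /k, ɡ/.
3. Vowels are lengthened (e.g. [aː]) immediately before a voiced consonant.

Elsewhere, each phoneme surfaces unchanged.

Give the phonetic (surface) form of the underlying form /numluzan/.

/n/ (word-initial) is in the target of rule 2 but the environment (before a labial or velar stop) is not met → [n].
/u/ (between /n/ and /m/) occurs before a voiced consonant → [uː] by rule 3.
/m/ (between /u/ and /l/): no rule targets it → [m].
/l/ stays [l].
/u/ meets the environment for rule 3 (before a voiced consonant) → [uː].
/z/ stays [z].
/a/ — between /z/ and /n/, before a voiced consonant — surfaces as [aː] (rule 3).
/n/ — word-final; rule 2 does not apply here → [n].

[nuːmluːzaːn]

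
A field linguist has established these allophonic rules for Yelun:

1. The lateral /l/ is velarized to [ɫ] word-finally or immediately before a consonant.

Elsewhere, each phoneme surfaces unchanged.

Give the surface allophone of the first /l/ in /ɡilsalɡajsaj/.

/l/ — between /i/ and /s/, word-finally or immediately before a consonant — surfaces as [ɫ] (rule 1).

[ɫ]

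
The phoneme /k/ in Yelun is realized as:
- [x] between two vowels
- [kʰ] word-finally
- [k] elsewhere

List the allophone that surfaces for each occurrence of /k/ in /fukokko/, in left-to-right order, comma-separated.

[x], [k], [k]

Occurrence 1 (position 3): between two vowels → [x].
Occurrence 2 (position 5): no conditioning environment matches → elsewhere allophone [k].
Occurrence 3 (position 6): no conditioning environment matches → elsewhere allophone [k].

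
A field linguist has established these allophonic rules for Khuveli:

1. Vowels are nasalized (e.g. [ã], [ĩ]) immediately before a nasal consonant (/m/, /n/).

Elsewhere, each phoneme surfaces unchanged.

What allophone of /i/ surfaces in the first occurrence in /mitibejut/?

[i]

/i/ (between /m/ and /t/): rule 1 targets it, but not before a nasal consonant → unchanged [i].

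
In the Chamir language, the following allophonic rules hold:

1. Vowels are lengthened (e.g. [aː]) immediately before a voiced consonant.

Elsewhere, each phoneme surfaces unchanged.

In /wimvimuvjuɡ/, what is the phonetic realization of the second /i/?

/i/ (between /v/ and /m/): before a voiced consonant, so rule 1 applies → [iː].

[iː]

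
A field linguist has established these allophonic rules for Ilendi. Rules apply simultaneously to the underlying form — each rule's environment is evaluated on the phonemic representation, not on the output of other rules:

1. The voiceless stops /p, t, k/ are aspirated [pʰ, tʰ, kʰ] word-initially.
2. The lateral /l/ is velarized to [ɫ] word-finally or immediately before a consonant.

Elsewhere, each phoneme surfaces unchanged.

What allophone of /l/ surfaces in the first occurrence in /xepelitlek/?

/l/ — between /e/ and /i/; rule 2 does not apply here → [l].

[l]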